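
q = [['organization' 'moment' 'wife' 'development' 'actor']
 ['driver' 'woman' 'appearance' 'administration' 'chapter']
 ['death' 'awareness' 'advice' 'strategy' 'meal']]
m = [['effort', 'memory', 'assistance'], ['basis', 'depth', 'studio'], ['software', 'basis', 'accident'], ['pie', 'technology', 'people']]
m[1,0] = 'basis'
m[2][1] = 'basis'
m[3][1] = 'technology'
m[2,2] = 'accident'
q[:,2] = ['wife', 'appearance', 'advice']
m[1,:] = ['basis', 'depth', 'studio']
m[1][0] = 'basis'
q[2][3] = 'strategy'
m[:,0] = ['effort', 'basis', 'software', 'pie']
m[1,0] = 'basis'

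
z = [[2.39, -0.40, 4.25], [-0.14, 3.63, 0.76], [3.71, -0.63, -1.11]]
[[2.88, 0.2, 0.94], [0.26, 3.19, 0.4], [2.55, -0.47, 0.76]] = z @[[0.77, 0.05, 0.25],  [0.05, 0.86, 0.10],  [0.25, 0.10, 0.09]]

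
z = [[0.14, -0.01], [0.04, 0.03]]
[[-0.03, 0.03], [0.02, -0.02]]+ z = [[0.11, 0.02],  [0.06, 0.01]]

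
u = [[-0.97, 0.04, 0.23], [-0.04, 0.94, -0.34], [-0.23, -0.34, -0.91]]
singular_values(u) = [1.0, 1.0, 1.0]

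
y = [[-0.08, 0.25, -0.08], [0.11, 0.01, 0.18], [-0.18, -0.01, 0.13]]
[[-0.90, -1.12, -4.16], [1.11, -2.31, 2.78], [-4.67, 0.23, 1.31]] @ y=[[0.70, -0.19, -0.67],[-0.84, 0.23, -0.14],[0.16, -1.18, 0.59]]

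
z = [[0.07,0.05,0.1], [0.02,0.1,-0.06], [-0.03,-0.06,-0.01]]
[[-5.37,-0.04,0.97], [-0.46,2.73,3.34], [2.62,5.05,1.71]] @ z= [[-0.41, -0.33, -0.54],[-0.08, 0.05, -0.24],[0.23, 0.53, -0.06]]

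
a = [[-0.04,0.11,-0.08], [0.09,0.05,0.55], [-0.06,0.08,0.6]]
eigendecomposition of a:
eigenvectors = [[-0.73, 0.65, 0.02], [0.67, 0.76, 0.67], [-0.13, -0.04, 0.75]]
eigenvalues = [-0.15, 0.09, 0.67]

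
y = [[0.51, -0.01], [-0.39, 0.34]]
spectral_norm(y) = 0.68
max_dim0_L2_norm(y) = 0.64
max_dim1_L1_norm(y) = 0.73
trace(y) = 0.85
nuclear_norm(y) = 0.93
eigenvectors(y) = [[0.44,0.05],[-0.90,1.0]]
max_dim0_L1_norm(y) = 0.9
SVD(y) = [[-0.70,0.71], [0.71,0.70]] @ diag([0.6828504620811814, 0.2482241858391667]) @ [[-0.93, 0.37], [0.37, 0.93]]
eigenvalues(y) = [0.53, 0.32]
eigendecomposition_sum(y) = [[0.48, -0.03], [-0.98, 0.05]] + [[0.03, 0.02],[0.59, 0.29]]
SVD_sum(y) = [[0.45, -0.17], [-0.45, 0.18]] + [[0.06, 0.16],  [0.06, 0.16]]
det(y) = 0.17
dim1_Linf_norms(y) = [0.51, 0.39]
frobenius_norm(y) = 0.73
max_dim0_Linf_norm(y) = 0.51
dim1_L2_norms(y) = [0.51, 0.52]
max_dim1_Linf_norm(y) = 0.51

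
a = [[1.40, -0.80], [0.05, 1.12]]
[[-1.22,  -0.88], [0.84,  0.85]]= a @ [[-0.43, -0.19],[0.77, 0.77]]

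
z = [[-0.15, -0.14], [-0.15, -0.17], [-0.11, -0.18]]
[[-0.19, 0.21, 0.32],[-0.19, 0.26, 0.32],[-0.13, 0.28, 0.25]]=z @ [[1.41, 0.13, -1.96], [-0.12, -1.64, -0.18]]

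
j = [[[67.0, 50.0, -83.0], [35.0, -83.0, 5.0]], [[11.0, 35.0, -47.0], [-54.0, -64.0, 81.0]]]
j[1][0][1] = 35.0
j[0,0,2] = -83.0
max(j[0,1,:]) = 35.0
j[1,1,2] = 81.0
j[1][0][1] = 35.0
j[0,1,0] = 35.0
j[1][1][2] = 81.0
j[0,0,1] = 50.0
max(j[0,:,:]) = 67.0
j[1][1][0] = -54.0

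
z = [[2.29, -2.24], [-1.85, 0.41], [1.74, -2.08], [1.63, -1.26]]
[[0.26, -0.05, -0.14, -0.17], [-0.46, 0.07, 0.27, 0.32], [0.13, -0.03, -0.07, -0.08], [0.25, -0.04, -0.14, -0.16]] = z @ [[0.29,  -0.04,  -0.17,  -0.2], [0.18,  -0.02,  -0.11,  -0.13]]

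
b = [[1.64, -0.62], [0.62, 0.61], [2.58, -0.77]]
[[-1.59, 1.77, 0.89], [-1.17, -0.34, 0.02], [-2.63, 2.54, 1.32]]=b @ [[-1.22, 0.63, 0.40], [-0.67, -1.19, -0.37]]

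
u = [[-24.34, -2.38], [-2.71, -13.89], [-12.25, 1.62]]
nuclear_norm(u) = 41.39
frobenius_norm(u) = 30.84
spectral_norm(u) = 27.57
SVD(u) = [[-0.89, 0.07], [-0.17, -0.97], [-0.43, 0.24]] @ diag([27.56996123312801, 13.818839951451016]) @ [[0.99,0.13], [-0.13,0.99]]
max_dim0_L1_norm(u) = 39.3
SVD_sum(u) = [[-24.22, -3.28], [-4.51, -0.61], [-11.81, -1.6]] + [[-0.12, 0.90], [1.80, -13.28], [-0.44, 3.22]]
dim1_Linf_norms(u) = [24.34, 13.89, 12.25]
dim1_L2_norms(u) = [24.46, 14.15, 12.36]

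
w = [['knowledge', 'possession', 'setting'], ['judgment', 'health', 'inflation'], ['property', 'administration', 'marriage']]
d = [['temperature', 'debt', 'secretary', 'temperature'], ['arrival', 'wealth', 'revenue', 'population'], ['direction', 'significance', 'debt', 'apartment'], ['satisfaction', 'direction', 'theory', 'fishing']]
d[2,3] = 'apartment'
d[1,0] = 'arrival'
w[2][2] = 'marriage'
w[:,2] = ['setting', 'inflation', 'marriage']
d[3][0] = 'satisfaction'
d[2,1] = 'significance'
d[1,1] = 'wealth'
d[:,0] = ['temperature', 'arrival', 'direction', 'satisfaction']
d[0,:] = ['temperature', 'debt', 'secretary', 'temperature']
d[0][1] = 'debt'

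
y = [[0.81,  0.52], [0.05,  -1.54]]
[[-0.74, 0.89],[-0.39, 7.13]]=y @ [[-1.06, 3.99],[0.22, -4.50]]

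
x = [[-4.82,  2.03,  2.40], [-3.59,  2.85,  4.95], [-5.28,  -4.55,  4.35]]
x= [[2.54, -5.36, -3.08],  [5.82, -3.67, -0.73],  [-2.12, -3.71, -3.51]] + [[-7.36, 7.39, 5.48], [-9.41, 6.52, 5.68], [-3.16, -0.84, 7.86]]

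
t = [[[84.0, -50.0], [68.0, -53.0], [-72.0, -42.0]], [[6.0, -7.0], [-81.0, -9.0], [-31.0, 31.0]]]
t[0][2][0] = -72.0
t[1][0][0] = 6.0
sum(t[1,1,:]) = -90.0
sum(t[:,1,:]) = -75.0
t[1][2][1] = 31.0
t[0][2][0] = -72.0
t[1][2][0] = -31.0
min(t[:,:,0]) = -81.0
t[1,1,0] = -81.0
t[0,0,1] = -50.0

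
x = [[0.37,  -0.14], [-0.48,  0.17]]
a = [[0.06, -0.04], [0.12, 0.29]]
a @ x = [[0.04,  -0.02], [-0.09,  0.03]]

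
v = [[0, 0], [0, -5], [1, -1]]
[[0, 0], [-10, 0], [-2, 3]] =v@ [[0, 3], [2, 0]]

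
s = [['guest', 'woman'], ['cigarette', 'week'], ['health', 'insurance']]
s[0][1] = 'woman'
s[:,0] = ['guest', 'cigarette', 'health']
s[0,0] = 'guest'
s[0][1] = 'woman'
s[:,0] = ['guest', 'cigarette', 'health']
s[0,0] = 'guest'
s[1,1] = 'week'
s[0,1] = 'woman'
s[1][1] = 'week'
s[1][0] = 'cigarette'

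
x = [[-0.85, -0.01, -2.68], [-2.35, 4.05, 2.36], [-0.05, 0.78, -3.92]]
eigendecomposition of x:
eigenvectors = [[-0.05, 0.92, 0.65], [0.99, 0.38, -0.03], [0.09, 0.09, 0.76]]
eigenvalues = [4.39, -1.11, -4.0]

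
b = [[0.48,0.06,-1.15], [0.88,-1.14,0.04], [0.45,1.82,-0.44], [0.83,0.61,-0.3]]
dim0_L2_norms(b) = [1.38, 2.23, 1.27]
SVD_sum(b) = [[0.09, 0.47, -0.16], [-0.16, -0.86, 0.29], [0.34, 1.79, -0.60], [0.14, 0.76, -0.25]] + [[0.76, -0.31, -0.5],[0.83, -0.34, -0.54],[-0.01, 0.0, 0.00],[0.48, -0.2, -0.32]] + [[-0.37,  -0.1,  -0.50], [0.22,  0.06,  0.30], [0.12,  0.03,  0.16], [0.2,  0.05,  0.27]]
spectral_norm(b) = 2.33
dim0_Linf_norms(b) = [0.88, 1.82, 1.15]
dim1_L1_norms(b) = [1.69, 2.06, 2.71, 1.74]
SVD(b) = [[-0.22, 0.62, -0.75],[0.39, 0.68, 0.45],[-0.82, -0.01, 0.24],[-0.35, 0.40, 0.42]] @ diag([2.3289542151044946, 1.5443698002469477, 0.8261320621015813]) @ [[-0.18, -0.93, 0.31], [0.79, -0.33, -0.52], [0.59, 0.16, 0.79]]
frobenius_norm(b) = 2.91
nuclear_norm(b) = 4.70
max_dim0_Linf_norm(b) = 1.82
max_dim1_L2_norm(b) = 1.93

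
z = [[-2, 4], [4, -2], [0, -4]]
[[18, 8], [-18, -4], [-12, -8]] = z @ [[-3, 0], [3, 2]]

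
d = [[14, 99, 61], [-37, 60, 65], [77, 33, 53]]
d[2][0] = 77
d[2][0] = 77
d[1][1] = 60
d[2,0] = 77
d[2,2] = 53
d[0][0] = 14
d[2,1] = 33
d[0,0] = 14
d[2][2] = 53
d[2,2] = 53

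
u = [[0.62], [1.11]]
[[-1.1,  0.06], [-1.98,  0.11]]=u@[[-1.78, 0.1]]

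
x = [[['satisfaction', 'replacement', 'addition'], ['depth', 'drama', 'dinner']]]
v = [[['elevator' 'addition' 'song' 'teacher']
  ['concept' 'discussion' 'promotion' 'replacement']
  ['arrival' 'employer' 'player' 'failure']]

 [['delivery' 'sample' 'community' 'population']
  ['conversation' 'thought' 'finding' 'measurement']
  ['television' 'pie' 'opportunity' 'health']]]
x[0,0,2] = 'addition'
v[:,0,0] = ['elevator', 'delivery']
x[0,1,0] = 'depth'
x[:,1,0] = ['depth']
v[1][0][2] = 'community'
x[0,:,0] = ['satisfaction', 'depth']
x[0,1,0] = 'depth'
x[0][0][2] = 'addition'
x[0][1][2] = 'dinner'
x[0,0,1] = 'replacement'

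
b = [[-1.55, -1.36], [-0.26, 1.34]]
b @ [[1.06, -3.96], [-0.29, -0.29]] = [[-1.25, 6.53], [-0.66, 0.64]]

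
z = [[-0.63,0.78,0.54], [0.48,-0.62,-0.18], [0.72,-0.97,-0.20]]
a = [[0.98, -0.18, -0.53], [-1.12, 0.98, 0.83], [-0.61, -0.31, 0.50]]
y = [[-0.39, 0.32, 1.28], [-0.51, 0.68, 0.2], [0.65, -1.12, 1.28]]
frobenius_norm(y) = 2.44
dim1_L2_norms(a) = [1.13, 1.7, 0.85]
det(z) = -0.00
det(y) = -0.01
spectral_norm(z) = 1.83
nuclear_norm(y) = 3.42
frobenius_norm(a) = 2.21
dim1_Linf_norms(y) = [1.28, 0.68, 1.28]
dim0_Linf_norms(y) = [0.65, 1.12, 1.28]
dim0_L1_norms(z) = [1.83, 2.37, 0.92]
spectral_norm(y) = 1.98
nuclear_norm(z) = 2.13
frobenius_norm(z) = 1.86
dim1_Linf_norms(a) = [0.98, 1.12, 0.61]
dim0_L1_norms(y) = [1.55, 2.12, 2.76]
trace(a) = 2.46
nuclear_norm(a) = 2.97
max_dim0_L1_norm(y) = 2.76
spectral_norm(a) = 2.08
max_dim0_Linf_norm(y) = 1.28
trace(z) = -1.45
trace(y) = 1.57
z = a @ y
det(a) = 0.22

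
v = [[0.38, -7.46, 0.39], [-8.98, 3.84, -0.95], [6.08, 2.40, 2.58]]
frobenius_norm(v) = 14.20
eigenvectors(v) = [[0.63, 0.58, -0.09],[0.51, -0.79, 0.07],[-0.58, 0.20, 0.99]]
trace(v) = 6.80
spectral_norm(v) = 11.48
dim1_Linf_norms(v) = [7.46, 8.98, 6.08]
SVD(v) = [[-0.28,  -0.82,  0.5], [0.85,  0.03,  0.52], [-0.44,  0.57,  0.69]] @ diag([11.483172061764094, 8.213991966931884, 1.5121161883595784]) @ [[-0.91, 0.37, -0.18], [0.35, 0.93, 0.14], [-0.22, -0.06, 0.97]]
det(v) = -142.63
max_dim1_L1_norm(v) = 13.77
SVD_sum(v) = [[2.91,-1.19,0.57], [-8.90,3.64,-1.76], [4.65,-1.90,0.92]] + [[-2.36, -6.22, -0.93], [0.09, 0.25, 0.04], [1.66, 4.37, 0.65]] + [[-0.17,-0.05,0.74], [-0.17,-0.05,0.77], [-0.23,-0.06,1.01]]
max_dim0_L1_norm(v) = 15.44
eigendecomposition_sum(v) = [[-3.86, -2.87, -0.14], [-3.15, -2.34, -0.12], [3.59, 2.67, 0.13]] + [[4.33, -4.47, 0.73],  [-5.9, 6.09, -1.00],  [1.50, -1.55, 0.25]] + [[-0.09,  -0.12,  -0.2],[0.07,  0.1,  0.16],[0.99,  1.29,  2.19]]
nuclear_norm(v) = 21.21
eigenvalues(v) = [-6.07, 10.68, 2.2]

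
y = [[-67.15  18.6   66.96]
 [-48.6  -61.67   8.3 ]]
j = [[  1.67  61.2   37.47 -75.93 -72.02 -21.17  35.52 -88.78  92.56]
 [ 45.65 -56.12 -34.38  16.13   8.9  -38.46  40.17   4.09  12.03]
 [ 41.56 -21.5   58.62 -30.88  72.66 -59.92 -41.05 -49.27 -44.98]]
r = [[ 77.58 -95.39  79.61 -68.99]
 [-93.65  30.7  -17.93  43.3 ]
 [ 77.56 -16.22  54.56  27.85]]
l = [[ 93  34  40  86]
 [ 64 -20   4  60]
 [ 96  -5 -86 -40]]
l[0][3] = 86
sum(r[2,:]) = 143.75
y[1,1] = -61.67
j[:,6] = [35.52, 40.17, -41.05]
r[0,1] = -95.39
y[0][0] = -67.15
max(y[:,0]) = -48.6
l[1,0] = 64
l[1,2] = 4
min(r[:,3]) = -68.99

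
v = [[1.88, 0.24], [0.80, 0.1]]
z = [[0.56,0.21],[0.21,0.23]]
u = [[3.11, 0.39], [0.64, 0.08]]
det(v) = -0.00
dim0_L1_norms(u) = [3.75, 0.47]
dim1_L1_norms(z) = [0.77, 0.44]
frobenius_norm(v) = 2.06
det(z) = 0.08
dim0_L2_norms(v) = [2.04, 0.26]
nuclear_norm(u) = 3.20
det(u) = -0.00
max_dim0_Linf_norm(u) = 3.11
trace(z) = 0.79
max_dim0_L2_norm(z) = 0.6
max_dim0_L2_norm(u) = 3.18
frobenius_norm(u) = 3.20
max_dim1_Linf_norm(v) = 1.88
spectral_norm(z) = 0.66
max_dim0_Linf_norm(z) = 0.56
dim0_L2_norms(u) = [3.18, 0.4]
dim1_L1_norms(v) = [2.12, 0.9]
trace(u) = 3.19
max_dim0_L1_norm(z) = 0.77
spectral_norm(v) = 2.06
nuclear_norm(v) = 2.06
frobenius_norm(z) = 0.67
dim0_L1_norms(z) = [0.77, 0.44]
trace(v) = 1.98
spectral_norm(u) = 3.20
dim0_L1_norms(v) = [2.68, 0.34]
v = z @ u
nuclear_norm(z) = 0.79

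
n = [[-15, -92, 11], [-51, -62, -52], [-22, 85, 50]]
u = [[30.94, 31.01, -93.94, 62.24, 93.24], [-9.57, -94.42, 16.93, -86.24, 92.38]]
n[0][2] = 11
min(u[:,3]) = -86.24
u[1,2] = 16.93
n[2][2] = 50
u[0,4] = 93.24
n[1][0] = -51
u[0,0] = 30.94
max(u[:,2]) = 16.93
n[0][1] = -92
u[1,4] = 92.38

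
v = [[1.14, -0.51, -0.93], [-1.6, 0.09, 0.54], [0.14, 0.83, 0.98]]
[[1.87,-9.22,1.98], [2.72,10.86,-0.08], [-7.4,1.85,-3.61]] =v @ [[-3.88, -6.79, -1.49],[-0.79, 4.22, 1.6],[-6.33, -0.72, -4.83]]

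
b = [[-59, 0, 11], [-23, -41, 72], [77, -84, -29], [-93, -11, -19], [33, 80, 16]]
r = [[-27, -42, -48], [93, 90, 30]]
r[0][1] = -42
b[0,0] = -59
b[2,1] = -84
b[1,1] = -41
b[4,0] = 33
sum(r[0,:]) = -117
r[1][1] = 90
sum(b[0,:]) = -48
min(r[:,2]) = -48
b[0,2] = 11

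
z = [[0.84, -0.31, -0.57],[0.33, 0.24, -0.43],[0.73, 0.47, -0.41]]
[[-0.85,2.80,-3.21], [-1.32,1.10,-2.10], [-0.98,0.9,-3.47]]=z @ [[1.11, 0.63, -2.85], [-0.73, -1.73, -1.15], [3.52, -3.05, 2.06]]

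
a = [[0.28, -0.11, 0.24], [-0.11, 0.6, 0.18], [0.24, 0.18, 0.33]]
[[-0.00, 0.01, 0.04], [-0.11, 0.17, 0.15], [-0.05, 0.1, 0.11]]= a@[[0.03, 0.25, 0.11], [-0.14, 0.36, 0.23], [-0.10, -0.08, 0.13]]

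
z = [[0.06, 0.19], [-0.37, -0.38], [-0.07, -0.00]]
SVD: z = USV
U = [[-0.32, -0.82],[0.94, -0.23],[0.08, -0.52]]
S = [0.56, 0.1]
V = [[-0.67,  -0.75],[0.75,  -0.67]]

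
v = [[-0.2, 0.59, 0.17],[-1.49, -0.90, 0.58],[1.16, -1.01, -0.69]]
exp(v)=[[0.68,0.25,0.18],[-0.57,0.14,0.15],[1.02,-0.2,0.49]]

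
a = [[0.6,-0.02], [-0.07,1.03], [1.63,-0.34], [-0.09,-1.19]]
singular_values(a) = [1.84, 1.5]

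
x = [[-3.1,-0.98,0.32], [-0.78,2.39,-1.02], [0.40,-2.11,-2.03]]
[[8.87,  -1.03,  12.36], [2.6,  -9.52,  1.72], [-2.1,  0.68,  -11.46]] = x@[[-2.91, 1.37, -3.93], [0.23, -2.47, 1.05], [0.22, 2.5, 3.78]]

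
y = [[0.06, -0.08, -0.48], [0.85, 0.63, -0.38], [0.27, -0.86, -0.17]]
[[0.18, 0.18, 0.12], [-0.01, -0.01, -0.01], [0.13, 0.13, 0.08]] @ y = [[0.2,-0.00,-0.18], [-0.01,0.00,0.01], [0.14,0.0,-0.13]]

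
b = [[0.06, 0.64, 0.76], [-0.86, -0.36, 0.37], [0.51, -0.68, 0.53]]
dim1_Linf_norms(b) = [0.76, 0.86, 0.68]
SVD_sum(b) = [[0.05, 0.07, -0.05], [-0.41, -0.61, 0.44], [-0.25, -0.37, 0.26]] + [[-0.09, 0.04, -0.02], [-0.45, 0.24, -0.1], [0.74, -0.38, 0.16]] + [[0.10, 0.53, 0.83], [0.00, 0.02, 0.03], [0.01, 0.07, 0.11]]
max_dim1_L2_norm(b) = 1.0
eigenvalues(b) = [(-0.38+0.92j), (-0.38-0.92j), (1+0j)]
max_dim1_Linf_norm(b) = 0.86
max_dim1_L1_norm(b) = 1.72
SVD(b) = [[-0.1, 0.1, -0.99], [0.85, 0.52, -0.03], [0.51, -0.85, -0.13]] @ diag([1.0037777032138635, 1.0010980084658725, 0.9952552938700523]) @ [[-0.48, -0.71, 0.51], [-0.87, 0.45, -0.18], [-0.10, -0.53, -0.84]]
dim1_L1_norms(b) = [1.46, 1.59, 1.72]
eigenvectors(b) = [[-0.05+0.58j, (-0.05-0.58j), 0.57+0.00j], [-0.70+0.00j, (-0.7-0j), (-0.14+0j)], [-0.08-0.41j, -0.08+0.41j, (0.81+0j)]]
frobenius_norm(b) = 1.73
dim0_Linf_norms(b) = [0.86, 0.68, 0.76]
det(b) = 1.00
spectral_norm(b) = 1.00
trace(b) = 0.23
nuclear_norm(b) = 3.00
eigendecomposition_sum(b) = [[(-0.13+0.31j), (0.36+0.19j), (0.15-0.19j)], [(-0.39-0.12j), -0.19+0.45j, 0.24+0.16j], [(0.02-0.24j), (-0.28-0.06j), (-0.06+0.16j)]] + [[-0.13-0.31j, 0.36-0.19j, (0.15+0.19j)],[(-0.39+0.12j), (-0.19-0.45j), (0.24-0.16j)],[0.02+0.24j, (-0.28+0.06j), -0.06-0.16j]] + [[(0.32+0j), (-0.08+0j), (0.46+0j)], [-0.08-0.00j, (0.02-0j), (-0.11-0j)], [0.46+0.00j, -0.11+0.00j, 0.66+0.00j]]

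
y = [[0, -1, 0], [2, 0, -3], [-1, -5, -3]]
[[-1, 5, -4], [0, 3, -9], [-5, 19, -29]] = y@[[0, 3, 0], [1, -5, 4], [0, 1, 3]]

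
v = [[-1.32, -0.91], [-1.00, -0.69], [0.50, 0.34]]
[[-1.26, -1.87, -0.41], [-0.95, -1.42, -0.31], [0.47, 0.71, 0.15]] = v @[[0.36, 1.23, -0.61], [0.86, 0.27, 1.33]]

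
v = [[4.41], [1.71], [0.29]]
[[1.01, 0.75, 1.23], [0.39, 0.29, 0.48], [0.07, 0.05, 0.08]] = v @ [[0.23, 0.17, 0.28]]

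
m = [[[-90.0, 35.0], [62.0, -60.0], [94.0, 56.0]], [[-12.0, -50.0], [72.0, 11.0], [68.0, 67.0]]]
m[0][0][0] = -90.0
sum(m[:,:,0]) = 194.0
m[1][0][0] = -12.0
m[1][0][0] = -12.0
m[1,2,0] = 68.0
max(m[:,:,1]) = 67.0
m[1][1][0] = 72.0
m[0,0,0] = -90.0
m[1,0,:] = [-12.0, -50.0]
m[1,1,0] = 72.0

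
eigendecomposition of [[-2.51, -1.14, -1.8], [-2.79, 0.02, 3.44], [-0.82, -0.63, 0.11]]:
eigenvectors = [[(-0.87+0j), -0.30-0.04j, (-0.3+0.04j)],[-0.42+0.00j, (0.91+0j), 0.91-0.00j],[-0.26+0.00j, -0.09+0.26j, (-0.09-0.26j)]]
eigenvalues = [(-3.6+0j), (0.61+1.11j), (0.61-1.11j)]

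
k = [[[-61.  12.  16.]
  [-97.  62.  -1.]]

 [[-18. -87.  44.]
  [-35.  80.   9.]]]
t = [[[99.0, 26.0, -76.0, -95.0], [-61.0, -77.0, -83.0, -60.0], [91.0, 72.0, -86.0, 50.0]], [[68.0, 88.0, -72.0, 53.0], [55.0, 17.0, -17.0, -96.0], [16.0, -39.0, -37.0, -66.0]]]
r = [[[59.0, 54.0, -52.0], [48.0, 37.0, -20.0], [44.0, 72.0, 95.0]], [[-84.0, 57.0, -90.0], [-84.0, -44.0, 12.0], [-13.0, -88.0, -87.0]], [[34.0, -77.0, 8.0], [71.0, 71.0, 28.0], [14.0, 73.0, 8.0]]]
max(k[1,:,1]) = 80.0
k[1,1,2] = 9.0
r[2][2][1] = 73.0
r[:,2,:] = [[44.0, 72.0, 95.0], [-13.0, -88.0, -87.0], [14.0, 73.0, 8.0]]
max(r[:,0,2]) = 8.0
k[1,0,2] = 44.0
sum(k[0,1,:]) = -36.0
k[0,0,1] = 12.0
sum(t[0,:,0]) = 129.0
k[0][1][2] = -1.0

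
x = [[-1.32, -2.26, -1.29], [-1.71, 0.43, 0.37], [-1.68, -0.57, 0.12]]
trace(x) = -0.77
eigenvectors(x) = [[0.80, 0.61, 0.12], [0.34, -0.72, -0.55], [0.49, -0.32, 0.82]]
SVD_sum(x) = [[-1.98, -1.73, -0.79], [-0.62, -0.54, -0.24], [-1.11, -0.97, -0.44]] + [[0.67, -0.56, -0.45], [-1.08, 0.9, 0.73], [-0.6, 0.50, 0.41]] + [[-0.01, 0.03, -0.05], [-0.02, 0.07, -0.12], [0.02, -0.10, 0.15]]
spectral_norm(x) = 3.26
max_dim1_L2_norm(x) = 2.92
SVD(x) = [[-0.84, 0.48, -0.25], [-0.26, -0.77, -0.58], [-0.47, -0.43, 0.77]] @ diag([3.261928490957556, 2.055468981414993, 0.23784403780664545]) @ [[0.72, 0.63, 0.29], [0.68, -0.57, -0.46], [0.13, -0.53, 0.84]]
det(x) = -1.59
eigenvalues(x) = [-3.06, 2.04, 0.26]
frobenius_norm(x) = 3.86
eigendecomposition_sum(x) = [[-2.05,-1.43,-0.66], [-0.87,-0.61,-0.28], [-1.24,-0.87,-0.4]] + [[0.74, -0.81, -0.65], [-0.87, 0.96, 0.77], [-0.39, 0.42, 0.34]] + [[-0.01, -0.02, 0.03], [0.04, 0.08, -0.12], [-0.05, -0.13, 0.18]]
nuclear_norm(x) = 5.56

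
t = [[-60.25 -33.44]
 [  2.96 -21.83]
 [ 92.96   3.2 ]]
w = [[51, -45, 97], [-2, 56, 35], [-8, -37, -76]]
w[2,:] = [-8, -37, -76]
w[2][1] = -37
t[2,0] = 92.96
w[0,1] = -45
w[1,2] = 35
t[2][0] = 92.96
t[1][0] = 2.96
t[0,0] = -60.25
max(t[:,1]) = 3.2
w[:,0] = [51, -2, -8]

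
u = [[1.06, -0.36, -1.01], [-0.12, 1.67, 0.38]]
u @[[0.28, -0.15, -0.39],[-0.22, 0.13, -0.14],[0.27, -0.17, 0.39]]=[[0.10, -0.03, -0.76],[-0.3, 0.17, -0.04]]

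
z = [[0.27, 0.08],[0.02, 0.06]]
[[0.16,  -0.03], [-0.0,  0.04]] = z@[[0.70, -0.32], [-0.31, 0.76]]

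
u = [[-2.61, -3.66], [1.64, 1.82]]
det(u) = 1.252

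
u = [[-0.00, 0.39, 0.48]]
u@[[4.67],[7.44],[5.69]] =[[5.63]]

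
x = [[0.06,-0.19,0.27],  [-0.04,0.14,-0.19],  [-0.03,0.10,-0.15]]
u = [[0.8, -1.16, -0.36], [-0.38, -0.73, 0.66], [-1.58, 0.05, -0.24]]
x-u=[[-0.74, 0.97, 0.63],[0.34, 0.87, -0.85],[1.55, 0.05, 0.09]]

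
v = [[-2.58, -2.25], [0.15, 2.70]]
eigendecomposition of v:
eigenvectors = [[-1.00, 0.4], [0.03, -0.92]]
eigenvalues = [-2.52, 2.64]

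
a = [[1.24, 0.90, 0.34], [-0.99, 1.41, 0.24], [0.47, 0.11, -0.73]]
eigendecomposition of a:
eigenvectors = [[(0.03-0.69j),0.03+0.69j,(-0.1+0j)], [0.71+0.00j,0.71-0.00j,-0.15+0.00j], [(-0.02-0.15j),(-0.02+0.15j),(0.98+0j)]]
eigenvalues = [(1.36+0.91j), (1.36-0.91j), (-0.79+0j)]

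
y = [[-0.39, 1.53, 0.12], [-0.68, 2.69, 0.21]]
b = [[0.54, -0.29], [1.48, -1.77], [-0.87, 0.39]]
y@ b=[[1.95,-2.55], [3.43,-4.48]]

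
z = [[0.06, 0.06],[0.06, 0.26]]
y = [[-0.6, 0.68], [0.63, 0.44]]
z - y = [[0.66, -0.62], [-0.57, -0.18]]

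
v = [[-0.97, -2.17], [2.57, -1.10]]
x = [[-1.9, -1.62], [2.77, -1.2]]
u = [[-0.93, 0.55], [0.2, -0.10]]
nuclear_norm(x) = 5.37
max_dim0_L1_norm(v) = 3.54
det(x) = 6.77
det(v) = 6.64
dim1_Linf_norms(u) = [0.93, 0.2]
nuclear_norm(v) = 5.17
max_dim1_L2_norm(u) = 1.08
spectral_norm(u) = 1.10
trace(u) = -1.03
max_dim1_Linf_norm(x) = 2.77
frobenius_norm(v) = 3.67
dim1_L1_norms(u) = [1.48, 0.3]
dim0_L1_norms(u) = [1.13, 0.65]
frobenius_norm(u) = 1.10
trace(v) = -2.07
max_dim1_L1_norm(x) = 3.97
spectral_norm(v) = 2.80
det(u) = -0.02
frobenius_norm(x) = 3.92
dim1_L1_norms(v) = [3.14, 3.67]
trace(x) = -3.10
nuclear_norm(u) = 1.12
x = v + u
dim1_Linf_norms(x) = [1.9, 2.77]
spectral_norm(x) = 3.36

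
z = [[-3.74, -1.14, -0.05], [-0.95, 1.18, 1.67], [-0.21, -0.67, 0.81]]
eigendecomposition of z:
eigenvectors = [[0.98+0.00j, 0.19-0.03j, 0.19+0.03j], [(0.16+0j), (-0.83+0j), (-0.83-0j)], [0.07+0.00j, 0.15-0.50j, 0.15+0.50j]]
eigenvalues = [(-3.93+0j), (1.09+0.96j), (1.09-0.96j)]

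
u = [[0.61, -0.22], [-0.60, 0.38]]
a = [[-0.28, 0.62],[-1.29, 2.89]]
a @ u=[[-0.54, 0.3], [-2.52, 1.38]]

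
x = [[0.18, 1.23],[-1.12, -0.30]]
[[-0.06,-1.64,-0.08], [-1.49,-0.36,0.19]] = x @ [[1.40, 0.71, -0.16],[-0.25, -1.44, -0.04]]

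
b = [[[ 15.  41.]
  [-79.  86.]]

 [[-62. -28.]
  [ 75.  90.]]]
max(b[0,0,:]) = 41.0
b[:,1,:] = [[-79.0, 86.0], [75.0, 90.0]]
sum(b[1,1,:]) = 165.0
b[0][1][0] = -79.0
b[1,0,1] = -28.0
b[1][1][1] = 90.0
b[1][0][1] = -28.0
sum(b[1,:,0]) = 13.0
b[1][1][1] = 90.0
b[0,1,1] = 86.0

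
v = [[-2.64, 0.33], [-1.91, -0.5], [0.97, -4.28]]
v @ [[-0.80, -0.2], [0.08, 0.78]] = [[2.14, 0.79], [1.49, -0.01], [-1.12, -3.53]]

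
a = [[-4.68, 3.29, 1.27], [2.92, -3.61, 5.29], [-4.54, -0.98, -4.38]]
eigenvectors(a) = [[(0.52+0j), -0.39+0.27j, -0.39-0.27j],[(-0.75+0j), -0.63+0.00j, -0.63-0.00j],[(0.4+0j), 0.03-0.61j, 0.03+0.61j]]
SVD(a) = [[-0.39, -0.9, 0.19], [0.7, -0.16, 0.69], [-0.60, 0.4, 0.69]] @ diag([9.366243789351175, 5.053071759506979, 3.3731799643235085]) @ [[0.70, -0.34, 0.62], [0.38, -0.55, -0.74], [-0.6, -0.76, 0.26]]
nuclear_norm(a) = 17.79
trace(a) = -12.67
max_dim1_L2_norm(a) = 7.04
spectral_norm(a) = 9.37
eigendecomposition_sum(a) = [[-3.85+0.00j, (2.26-0j), (-1.74+0j)], [(5.55-0j), -3.27+0.00j, 2.51-0.00j], [(-2.96+0j), 1.74-0.00j, (-1.34+0j)]] + [[(-0.42+1.12j), (0.51+0.95j), (1.51+0.32j)], [-1.32+0.90j, -0.17+1.43j, (1.39+1.51j)], [(-0.79-1.31j), -1.36-0.24j, -1.52+1.25j]] + [[-0.42-1.12j, (0.51-0.95j), (1.51-0.32j)],  [-1.32-0.90j, (-0.17-1.43j), 1.39-1.51j],  [(-0.79+1.31j), -1.36+0.24j, (-1.52-1.25j)]]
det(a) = -159.65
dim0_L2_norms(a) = [7.14, 4.98, 6.98]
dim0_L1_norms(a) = [12.14, 7.88, 10.94]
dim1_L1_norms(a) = [9.24, 11.82, 9.9]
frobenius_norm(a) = 11.16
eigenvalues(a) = [(-8.45+0j), (-2.11+3.8j), (-2.11-3.8j)]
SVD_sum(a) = [[-2.54, 1.25, -2.26],[4.63, -2.27, 4.11],[-3.91, 1.92, -3.48]] + [[-1.75, 2.53, 3.37],[-0.3, 0.43, 0.58],[0.78, -1.13, -1.50]] + [[-0.39, -0.49, 0.17], [-1.40, -1.77, 0.60], [-1.41, -1.78, 0.6]]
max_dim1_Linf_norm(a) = 5.29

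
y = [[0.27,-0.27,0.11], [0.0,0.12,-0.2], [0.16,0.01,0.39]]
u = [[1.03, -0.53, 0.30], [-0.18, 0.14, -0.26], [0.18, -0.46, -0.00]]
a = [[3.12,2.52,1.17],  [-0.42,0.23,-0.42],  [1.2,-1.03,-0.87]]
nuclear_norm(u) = 1.81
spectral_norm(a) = 4.19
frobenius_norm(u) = 1.34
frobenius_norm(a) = 4.60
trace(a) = 2.48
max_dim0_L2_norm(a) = 3.37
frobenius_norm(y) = 0.62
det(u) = -0.08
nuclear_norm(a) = 6.53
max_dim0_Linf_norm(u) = 1.03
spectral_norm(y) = 0.54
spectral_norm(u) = 1.28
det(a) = -3.98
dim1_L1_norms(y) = [0.65, 0.32, 0.56]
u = a @ y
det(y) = 0.02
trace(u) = 1.17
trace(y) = 0.78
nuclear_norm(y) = 0.96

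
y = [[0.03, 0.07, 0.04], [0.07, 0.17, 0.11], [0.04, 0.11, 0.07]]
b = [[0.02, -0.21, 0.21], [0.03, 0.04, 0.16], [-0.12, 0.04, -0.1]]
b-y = [[-0.01, -0.28, 0.17], [-0.04, -0.13, 0.05], [-0.16, -0.07, -0.17]]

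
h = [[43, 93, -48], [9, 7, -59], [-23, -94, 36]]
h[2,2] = 36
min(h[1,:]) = -59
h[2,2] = 36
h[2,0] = -23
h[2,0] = -23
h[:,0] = [43, 9, -23]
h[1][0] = 9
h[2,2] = 36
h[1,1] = 7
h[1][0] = 9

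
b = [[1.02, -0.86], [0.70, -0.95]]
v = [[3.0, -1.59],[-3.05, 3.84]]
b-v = [[-1.98, 0.73], [3.75, -4.79]]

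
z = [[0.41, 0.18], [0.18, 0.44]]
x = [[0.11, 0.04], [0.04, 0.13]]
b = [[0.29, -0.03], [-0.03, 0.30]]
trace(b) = 0.59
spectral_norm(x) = 0.16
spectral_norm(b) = 0.33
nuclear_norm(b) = 0.59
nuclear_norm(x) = 0.24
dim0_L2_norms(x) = [0.12, 0.14]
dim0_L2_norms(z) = [0.45, 0.48]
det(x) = 0.01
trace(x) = 0.24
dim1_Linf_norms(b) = [0.29, 0.3]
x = b @ z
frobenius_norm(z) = 0.65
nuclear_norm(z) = 0.85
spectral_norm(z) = 0.61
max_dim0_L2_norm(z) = 0.48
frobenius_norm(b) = 0.42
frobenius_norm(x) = 0.18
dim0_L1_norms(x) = [0.15, 0.17]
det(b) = 0.09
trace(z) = 0.85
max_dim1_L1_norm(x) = 0.17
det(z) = 0.15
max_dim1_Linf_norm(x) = 0.13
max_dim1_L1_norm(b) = 0.33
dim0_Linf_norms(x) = [0.11, 0.13]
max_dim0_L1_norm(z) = 0.62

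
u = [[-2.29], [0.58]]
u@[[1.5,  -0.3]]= [[-3.44, 0.69], [0.87, -0.17]]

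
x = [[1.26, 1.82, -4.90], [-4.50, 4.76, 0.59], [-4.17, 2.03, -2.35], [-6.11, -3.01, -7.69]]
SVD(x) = [[0.24, -0.17, -0.95], [0.2, 0.85, -0.06], [0.39, 0.38, -0.04], [0.87, -0.32, 0.3]] @ diag([11.456742293517475, 7.204910283958005, 4.643126513465266]) @ [[-0.66,-0.03,-0.75],[-0.51,0.76,0.41],[-0.56,-0.65,0.51]]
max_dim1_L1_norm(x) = 16.81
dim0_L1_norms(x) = [16.04, 11.62, 15.53]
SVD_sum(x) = [[-1.84, -0.1, -2.12], [-1.53, -0.08, -1.76], [-2.91, -0.16, -3.35], [-6.50, -0.35, -7.48]] + [[0.64, -0.95, -0.51], [-3.13, 4.66, 2.5], [-1.38, 2.05, 1.1], [1.17, -1.75, -0.94]] + [[2.46,2.87,-2.27], [0.16,0.18,-0.15], [0.11,0.13,-0.11], [-0.79,-0.92,0.72]]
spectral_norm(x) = 11.46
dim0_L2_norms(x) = [8.75, 6.26, 9.43]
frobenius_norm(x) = 14.31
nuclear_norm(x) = 23.30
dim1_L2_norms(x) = [5.38, 6.58, 5.2, 10.27]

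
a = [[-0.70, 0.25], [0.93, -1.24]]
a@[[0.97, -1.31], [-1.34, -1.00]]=[[-1.01, 0.67], [2.56, 0.02]]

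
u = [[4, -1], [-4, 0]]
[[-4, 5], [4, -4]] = u@[[-1, 1], [0, -1]]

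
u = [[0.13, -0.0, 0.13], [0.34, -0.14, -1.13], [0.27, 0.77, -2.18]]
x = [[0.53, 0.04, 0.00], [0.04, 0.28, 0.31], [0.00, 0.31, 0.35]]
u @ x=[[0.07,0.05,0.05], [0.17,-0.38,-0.44], [0.17,-0.45,-0.52]]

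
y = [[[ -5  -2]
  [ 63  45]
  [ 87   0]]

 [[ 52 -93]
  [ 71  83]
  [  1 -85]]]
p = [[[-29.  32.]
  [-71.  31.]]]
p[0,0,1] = 32.0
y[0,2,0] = 87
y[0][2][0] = 87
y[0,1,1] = 45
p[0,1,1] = 31.0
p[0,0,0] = -29.0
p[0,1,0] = -71.0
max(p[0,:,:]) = 32.0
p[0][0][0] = -29.0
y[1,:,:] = [[52, -93], [71, 83], [1, -85]]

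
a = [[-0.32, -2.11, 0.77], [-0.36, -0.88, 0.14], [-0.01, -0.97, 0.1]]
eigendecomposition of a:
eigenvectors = [[-0.79, -0.88, -0.23], [-0.51, 0.19, 0.34], [-0.35, -0.43, 0.91]]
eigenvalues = [-1.34, 0.5, -0.26]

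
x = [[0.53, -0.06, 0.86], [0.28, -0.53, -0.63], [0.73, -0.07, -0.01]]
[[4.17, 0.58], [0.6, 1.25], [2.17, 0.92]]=x@ [[2.71, 1.10], [-3.20, -1.64], [2.95, -0.12]]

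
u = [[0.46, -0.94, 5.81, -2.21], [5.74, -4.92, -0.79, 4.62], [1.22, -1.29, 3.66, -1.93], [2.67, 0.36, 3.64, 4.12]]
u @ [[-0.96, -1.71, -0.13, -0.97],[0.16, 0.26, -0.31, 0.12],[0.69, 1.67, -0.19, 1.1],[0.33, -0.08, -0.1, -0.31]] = [[2.69, 8.85, -0.65, 6.52], [-5.32, -12.78, 0.47, -8.46], [0.51, 3.84, -0.26, 3.29], [1.37, 1.28, -1.56, 0.18]]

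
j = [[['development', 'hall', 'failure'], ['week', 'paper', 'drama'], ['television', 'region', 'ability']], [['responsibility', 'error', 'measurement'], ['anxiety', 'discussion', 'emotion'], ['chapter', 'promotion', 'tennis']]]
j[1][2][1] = 'promotion'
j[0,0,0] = 'development'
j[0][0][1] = 'hall'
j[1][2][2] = 'tennis'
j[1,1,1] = 'discussion'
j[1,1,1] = 'discussion'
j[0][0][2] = 'failure'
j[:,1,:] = [['week', 'paper', 'drama'], ['anxiety', 'discussion', 'emotion']]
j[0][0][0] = 'development'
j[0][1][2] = 'drama'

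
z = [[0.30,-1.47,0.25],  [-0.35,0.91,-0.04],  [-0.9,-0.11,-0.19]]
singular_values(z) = [1.81, 0.92, 0.12]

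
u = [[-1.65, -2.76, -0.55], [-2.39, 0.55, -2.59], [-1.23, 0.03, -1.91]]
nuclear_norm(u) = 7.75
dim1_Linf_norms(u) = [2.76, 2.59, 1.91]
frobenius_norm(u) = 5.34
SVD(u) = [[-0.45, 0.89, -0.05], [-0.75, -0.41, -0.52], [-0.48, -0.20, 0.85]] @ diag([4.492005757083891, 2.862348992680379, 0.39502217966439157]) @ [[0.70, 0.18, 0.69], [-0.08, -0.94, 0.33], [0.71, -0.29, -0.64]]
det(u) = 5.08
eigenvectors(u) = [[0.72, 0.63, -0.70], [0.58, -0.75, 0.11], [0.39, -0.21, 0.7]]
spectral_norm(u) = 4.49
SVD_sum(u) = [[-1.42, -0.38, -1.41],[-2.34, -0.62, -2.33],[-1.52, -0.4, -1.51]] + [[-0.21, -2.39, 0.85], [0.10, 1.11, -0.39], [0.05, 0.53, -0.19]] + [[-0.01, 0.01, 0.01], [-0.15, 0.06, 0.13], [0.24, -0.10, -0.22]]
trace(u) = -3.01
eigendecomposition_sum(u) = [[-2.13, -1.23, -1.94], [-1.71, -0.99, -1.56], [-1.14, -0.66, -1.04]] + [[0.59,-1.26,0.79], [-0.70,1.50,-0.94], [-0.20,0.43,-0.27]] + [[-0.11, -0.27, 0.60], [0.02, 0.04, -0.09], [0.11, 0.26, -0.60]]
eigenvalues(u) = [-4.16, 1.82, -0.67]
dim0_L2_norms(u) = [3.15, 2.81, 3.26]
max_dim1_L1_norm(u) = 5.53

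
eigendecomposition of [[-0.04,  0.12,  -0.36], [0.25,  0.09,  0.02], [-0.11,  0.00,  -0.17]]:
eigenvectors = [[0.53, 0.75, -0.41], [0.84, -0.46, 0.86], [-0.14, 0.48, 0.31]]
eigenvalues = [0.24, -0.34, -0.02]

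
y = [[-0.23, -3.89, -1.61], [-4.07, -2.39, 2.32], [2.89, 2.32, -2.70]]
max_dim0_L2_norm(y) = 5.12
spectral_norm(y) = 7.09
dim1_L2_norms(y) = [4.22, 5.26, 4.59]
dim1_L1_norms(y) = [5.73, 8.78, 7.91]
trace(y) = -5.32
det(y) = 20.50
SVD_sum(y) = [[-1.22, -1.05, 0.75], [-3.56, -3.07, 2.2], [3.09, 2.66, -1.91]] + [[0.98,-2.84,-2.37],[-0.18,0.53,0.44],[0.18,-0.51,-0.43]] + [[0.01, -0.00, 0.01], [-0.33, 0.15, -0.32], [-0.37, 0.17, -0.36]]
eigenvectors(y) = [[0.27, 0.79, 0.52], [0.69, -0.59, -0.19], [-0.67, 0.18, 0.83]]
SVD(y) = [[-0.25, 0.97, -0.01], [-0.73, -0.18, 0.66], [0.63, 0.18, 0.75]] @ diag([7.093550455714148, 3.950615543996822, 0.7315591266386364]) @ [[0.69,  0.59,  -0.42], [0.26,  -0.74,  -0.62], [-0.68,  0.32,  -0.66]]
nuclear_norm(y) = 11.78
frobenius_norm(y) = 8.15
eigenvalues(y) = [-6.23, 2.32, -1.42]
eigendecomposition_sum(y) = [[-1.23, -1.51, 0.43], [-3.19, -3.91, 1.11], [3.11, 3.81, -1.09]] + [[1.33, -1.69, -1.21], [-1.0, 1.27, 0.91], [0.3, -0.39, -0.28]] + [[-0.33,-0.69,-0.83], [0.12,0.25,0.30], [-0.52,-1.10,-1.34]]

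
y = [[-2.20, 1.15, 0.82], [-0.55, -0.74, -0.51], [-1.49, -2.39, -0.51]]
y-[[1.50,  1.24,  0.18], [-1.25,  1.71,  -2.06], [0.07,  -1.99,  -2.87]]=[[-3.70, -0.09, 0.64], [0.70, -2.45, 1.55], [-1.56, -0.40, 2.36]]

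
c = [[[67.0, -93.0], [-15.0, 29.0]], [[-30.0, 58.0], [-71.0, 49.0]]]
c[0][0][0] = 67.0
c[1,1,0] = -71.0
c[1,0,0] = -30.0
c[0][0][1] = -93.0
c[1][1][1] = 49.0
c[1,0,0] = -30.0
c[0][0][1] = -93.0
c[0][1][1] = 29.0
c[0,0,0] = 67.0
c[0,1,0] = -15.0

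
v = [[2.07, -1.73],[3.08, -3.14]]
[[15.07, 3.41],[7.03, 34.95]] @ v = [[41.70, -36.78], [122.20, -121.90]]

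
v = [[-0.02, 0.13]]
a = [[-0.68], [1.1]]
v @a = [[0.16]]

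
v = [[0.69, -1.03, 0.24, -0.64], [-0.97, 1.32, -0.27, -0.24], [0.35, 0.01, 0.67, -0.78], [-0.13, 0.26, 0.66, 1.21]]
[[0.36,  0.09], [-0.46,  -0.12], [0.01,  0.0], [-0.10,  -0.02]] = v @[[0.06,0.01],[-0.31,-0.08],[-0.01,-0.00],[-0.00,-0.0]]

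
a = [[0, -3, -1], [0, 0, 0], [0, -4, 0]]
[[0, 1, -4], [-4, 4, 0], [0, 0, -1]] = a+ [[0, 4, -3], [-4, 4, 0], [0, 4, -1]]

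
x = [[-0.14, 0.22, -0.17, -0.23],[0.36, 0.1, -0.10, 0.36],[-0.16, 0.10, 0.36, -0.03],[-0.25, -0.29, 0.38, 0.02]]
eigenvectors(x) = [[(-0.8+0j), 0.53-0.00j, 0.53+0.00j, (0.39+0j)],[0.51+0.00j, 0.02+0.44j, (0.02-0.44j), (-0.12+0j)],[-0.27+0.00j, (0.23-0j), 0.23+0.00j, (-0.61+0j)],[0.16+0.00j, -0.69+0.00j, -0.69-0.00j, (-0.68+0j)]]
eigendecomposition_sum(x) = [[(-0.37+0j), -0.00+0.00j, 0.06-0.00j, -0.26+0.00j],  [0.24-0.00j, 0.00-0.00j, -0.04+0.00j, (0.17-0j)],  [(-0.12+0j), (-0+0j), (0.02-0j), (-0.09+0j)],  [0.08-0.00j, -0j, -0.01+0.00j, 0.05-0.00j]] + [[0.08-0.09j, 0.11-0.06j, -0.00+0.08j, (0.03-0.11j)], [0.07+0.06j, (0.05+0.09j), -0.07+0.00j, (0.09+0.02j)], [0.03-0.04j, (0.05-0.03j), -0.00+0.04j, 0.01-0.05j], [(-0.1+0.11j), (-0.15+0.07j), 0.00-0.10j, -0.04+0.14j]] + [[0.08+0.09j, (0.11+0.06j), (-0-0.08j), (0.03+0.11j)], [0.07-0.06j, (0.05-0.09j), -0.07-0.00j, 0.09-0.02j], [(0.03+0.04j), (0.05+0.03j), (-0-0.04j), (0.01+0.05j)], [-0.10-0.11j, (-0.15-0.07j), 0.1j, (-0.04-0.14j)]] + [[(0.07-0j),(-0+0j),(-0.22+0j),(-0.02-0j)], [(-0.02+0j),-0j,(0.07-0j),(0.01+0j)], [(-0.11+0j),-0j,(0.34-0j),(0.03+0j)], [(-0.12+0j),0.00-0.00j,(0.38-0j),(0.04+0j)]]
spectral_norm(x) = 0.72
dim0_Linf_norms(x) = [0.36, 0.29, 0.38, 0.36]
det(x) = -0.01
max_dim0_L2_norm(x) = 0.56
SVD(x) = [[0.05, -0.71, 0.25, -0.66], [0.58, 0.58, 0.34, -0.46], [-0.44, 0.09, 0.87, 0.20], [-0.68, 0.39, -0.25, -0.56]] @ diag([0.7210602969570887, 0.529853426567314, 0.2885929016270416, 0.05041360567858223]) @ [[0.62,0.31,-0.67,0.27], [0.37,-0.38,0.46,0.71], [0.05,0.86,0.49,0.13], [0.69,-0.13,0.32,-0.63]]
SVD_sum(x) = [[0.02,0.01,-0.02,0.01],[0.26,0.13,-0.28,0.11],[-0.20,-0.1,0.21,-0.09],[-0.30,-0.15,0.33,-0.14]] + [[-0.14, 0.14, -0.17, -0.27], [0.11, -0.12, 0.14, 0.22], [0.02, -0.02, 0.02, 0.03], [0.08, -0.08, 0.09, 0.15]] + [[0.0, 0.06, 0.03, 0.01], [0.00, 0.09, 0.05, 0.01], [0.01, 0.22, 0.12, 0.03], [-0.00, -0.06, -0.04, -0.01]] + [[-0.02, 0.00, -0.01, 0.02],[-0.02, 0.00, -0.01, 0.01],[0.01, -0.00, 0.0, -0.01],[-0.02, 0.0, -0.01, 0.02]]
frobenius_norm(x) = 0.94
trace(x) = 0.34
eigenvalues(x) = [(-0.29+0j), (0.09+0.18j), (0.09-0.18j), (0.45+0j)]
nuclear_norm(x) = 1.59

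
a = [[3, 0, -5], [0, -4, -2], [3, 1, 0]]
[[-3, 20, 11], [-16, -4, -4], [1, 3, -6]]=a@[[-1, 0, -3], [4, 3, 3], [0, -4, -4]]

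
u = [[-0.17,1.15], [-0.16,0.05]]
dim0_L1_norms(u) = [0.33, 1.2]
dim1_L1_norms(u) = [1.32, 0.21]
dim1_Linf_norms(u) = [1.15, 0.16]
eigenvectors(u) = [[(0.94+0j), (0.94-0j)], [(0.09+0.34j), (0.09-0.34j)]]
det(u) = 0.18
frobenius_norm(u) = 1.17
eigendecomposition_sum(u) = [[-0.09+0.20j,0.57+0.08j], [(-0.08-0.01j),(0.03+0.22j)]] + [[(-0.09-0.2j),(0.57-0.08j)], [-0.08+0.01j,(0.03-0.22j)]]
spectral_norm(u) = 1.16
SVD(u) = [[-1.00,  -0.06], [-0.06,  1.00]] @ diag([1.1648172959238108, 0.15066740562159306]) @ [[0.15, -0.99], [-0.99, -0.15]]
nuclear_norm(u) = 1.32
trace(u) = -0.12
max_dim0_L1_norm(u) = 1.2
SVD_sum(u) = [[-0.18, 1.15], [-0.01, 0.07]] + [[0.01, 0.0],[-0.15, -0.02]]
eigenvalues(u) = [(-0.06+0.41j), (-0.06-0.41j)]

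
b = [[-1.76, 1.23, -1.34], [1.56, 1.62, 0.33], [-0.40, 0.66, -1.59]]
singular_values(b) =[3.01, 2.23, 0.83]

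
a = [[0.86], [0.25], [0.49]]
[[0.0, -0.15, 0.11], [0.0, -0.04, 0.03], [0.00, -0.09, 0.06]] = a@[[0.00, -0.18, 0.13]]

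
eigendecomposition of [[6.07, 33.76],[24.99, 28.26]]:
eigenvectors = [[-0.86,  -0.62], [0.51,  -0.78]]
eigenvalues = [-13.93, 48.26]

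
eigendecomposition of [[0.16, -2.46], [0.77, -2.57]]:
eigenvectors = [[(-0.87+0j), (-0.87-0j)], [-0.48+0.06j, (-0.48-0.06j)]]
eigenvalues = [(-1.2+0.18j), (-1.2-0.18j)]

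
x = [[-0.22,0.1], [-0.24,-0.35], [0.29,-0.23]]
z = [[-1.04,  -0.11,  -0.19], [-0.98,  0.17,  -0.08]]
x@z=[[0.13, 0.04, 0.03], [0.59, -0.03, 0.07], [-0.08, -0.07, -0.04]]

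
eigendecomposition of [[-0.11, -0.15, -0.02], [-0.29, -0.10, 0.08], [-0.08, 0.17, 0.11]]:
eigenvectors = [[0.55, 0.37, -0.25], [0.80, -0.38, 0.44], [-0.22, 0.85, 0.86]]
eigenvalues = [-0.32, -0.0, 0.22]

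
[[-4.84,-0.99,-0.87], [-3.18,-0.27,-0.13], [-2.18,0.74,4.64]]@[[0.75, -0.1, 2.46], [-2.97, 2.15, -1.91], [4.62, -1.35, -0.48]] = [[-4.71, -0.47, -9.60],[-2.18, -0.09, -7.24],[17.60, -4.46, -9.00]]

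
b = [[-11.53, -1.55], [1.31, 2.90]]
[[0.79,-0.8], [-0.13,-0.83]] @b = [[-10.16,-3.54], [0.41,-2.21]]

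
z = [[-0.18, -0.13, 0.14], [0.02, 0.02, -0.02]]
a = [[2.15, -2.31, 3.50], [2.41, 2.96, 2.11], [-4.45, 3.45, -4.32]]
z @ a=[[-1.32, 0.51, -1.51], [0.18, -0.06, 0.20]]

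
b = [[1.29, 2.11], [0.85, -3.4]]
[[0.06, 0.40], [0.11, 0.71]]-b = [[-1.23, -1.71], [-0.74, 4.11]]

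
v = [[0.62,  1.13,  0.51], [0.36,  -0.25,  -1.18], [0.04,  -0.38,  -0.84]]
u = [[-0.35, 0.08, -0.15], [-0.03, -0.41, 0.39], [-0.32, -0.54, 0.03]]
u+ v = [[0.27, 1.21, 0.36], [0.33, -0.66, -0.79], [-0.28, -0.92, -0.81]]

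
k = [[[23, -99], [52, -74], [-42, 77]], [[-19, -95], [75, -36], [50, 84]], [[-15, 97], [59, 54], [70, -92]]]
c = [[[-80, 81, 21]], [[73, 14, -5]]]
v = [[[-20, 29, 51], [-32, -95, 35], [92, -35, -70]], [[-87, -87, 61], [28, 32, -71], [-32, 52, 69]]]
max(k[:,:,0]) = 75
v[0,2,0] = 92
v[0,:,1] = [29, -95, -35]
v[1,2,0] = -32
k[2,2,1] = -92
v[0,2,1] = -35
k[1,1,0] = 75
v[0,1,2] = 35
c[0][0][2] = 21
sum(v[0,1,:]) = -92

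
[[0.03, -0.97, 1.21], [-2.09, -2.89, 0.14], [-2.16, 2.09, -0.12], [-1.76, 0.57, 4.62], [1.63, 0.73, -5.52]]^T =[[0.03, -2.09, -2.16, -1.76, 1.63], [-0.97, -2.89, 2.09, 0.57, 0.73], [1.21, 0.14, -0.12, 4.62, -5.52]]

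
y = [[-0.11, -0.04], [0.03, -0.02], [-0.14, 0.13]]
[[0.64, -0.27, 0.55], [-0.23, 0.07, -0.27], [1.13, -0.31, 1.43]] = y @ [[-6.42, 2.36, -6.45], [1.77, 0.15, 4.05]]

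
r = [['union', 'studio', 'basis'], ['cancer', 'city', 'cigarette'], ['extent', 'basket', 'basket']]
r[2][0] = 'extent'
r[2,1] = 'basket'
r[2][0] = 'extent'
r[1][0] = 'cancer'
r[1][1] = 'city'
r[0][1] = 'studio'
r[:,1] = ['studio', 'city', 'basket']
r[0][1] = 'studio'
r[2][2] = 'basket'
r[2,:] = ['extent', 'basket', 'basket']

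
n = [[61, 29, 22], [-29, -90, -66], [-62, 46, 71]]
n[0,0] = 61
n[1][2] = -66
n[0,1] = 29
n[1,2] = -66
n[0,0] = 61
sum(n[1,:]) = -185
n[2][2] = 71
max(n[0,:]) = 61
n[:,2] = [22, -66, 71]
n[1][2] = -66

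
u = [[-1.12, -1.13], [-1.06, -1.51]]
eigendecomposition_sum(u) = [[-0.12,  0.1], [0.10,  -0.08]] + [[-1.00,-1.23], [-1.16,-1.43]]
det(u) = 0.49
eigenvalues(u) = [-0.2, -2.43]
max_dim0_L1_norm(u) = 2.64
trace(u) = -2.63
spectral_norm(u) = 2.43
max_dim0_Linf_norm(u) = 1.51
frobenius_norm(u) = 2.44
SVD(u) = [[-0.65, -0.76], [-0.76, 0.65]] @ diag([2.4276931917211955, 0.2032382022911996]) @ [[0.63, 0.78], [0.78, -0.63]]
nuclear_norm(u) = 2.63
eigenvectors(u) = [[0.78, 0.65], [-0.63, 0.76]]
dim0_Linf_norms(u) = [1.12, 1.51]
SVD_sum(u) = [[-1.00, -1.23],[-1.16, -1.43]] + [[-0.12, 0.10], [0.1, -0.08]]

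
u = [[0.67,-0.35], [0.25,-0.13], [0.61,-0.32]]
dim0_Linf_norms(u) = [0.67, 0.35]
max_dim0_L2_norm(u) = 0.94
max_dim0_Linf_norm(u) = 0.67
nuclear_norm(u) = 1.06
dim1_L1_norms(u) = [1.02, 0.38, 0.93]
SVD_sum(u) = [[0.67, -0.35], [0.25, -0.13], [0.61, -0.32]] + [[0.00,0.0], [0.00,0.00], [-0.00,-0.0]]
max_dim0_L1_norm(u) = 1.53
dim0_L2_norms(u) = [0.94, 0.49]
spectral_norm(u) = 1.06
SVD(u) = [[-0.71, -0.40],[-0.27, -0.61],[-0.65, 0.68]] @ diag([1.0608009721746618, 0.0011390492929908133]) @ [[-0.89, 0.46], [-0.46, -0.89]]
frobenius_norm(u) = 1.06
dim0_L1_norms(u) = [1.53, 0.8]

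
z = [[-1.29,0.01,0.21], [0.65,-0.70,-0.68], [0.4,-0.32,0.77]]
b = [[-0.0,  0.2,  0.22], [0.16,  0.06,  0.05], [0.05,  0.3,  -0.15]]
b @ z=[[0.22, -0.21, 0.03], [-0.15, -0.06, 0.03], [0.07, -0.16, -0.31]]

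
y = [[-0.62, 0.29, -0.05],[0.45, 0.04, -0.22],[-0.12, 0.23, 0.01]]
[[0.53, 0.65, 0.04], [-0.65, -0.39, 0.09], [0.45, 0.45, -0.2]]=y@[[-0.28, -0.35, -0.41], [1.70, 1.72, -1.00], [2.71, 1.39, -1.44]]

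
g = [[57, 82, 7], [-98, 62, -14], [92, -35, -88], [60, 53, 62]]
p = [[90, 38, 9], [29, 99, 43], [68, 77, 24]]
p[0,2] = 9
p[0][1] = 38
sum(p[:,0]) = 187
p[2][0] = 68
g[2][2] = -88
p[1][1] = 99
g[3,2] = 62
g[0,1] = 82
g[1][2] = -14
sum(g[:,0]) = 111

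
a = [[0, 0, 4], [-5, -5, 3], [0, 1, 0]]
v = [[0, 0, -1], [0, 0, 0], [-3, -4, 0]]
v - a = [[0, 0, -5], [5, 5, -3], [-3, -5, 0]]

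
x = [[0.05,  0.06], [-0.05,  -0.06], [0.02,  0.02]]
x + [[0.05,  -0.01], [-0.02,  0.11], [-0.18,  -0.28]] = [[0.1, 0.05], [-0.07, 0.05], [-0.16, -0.26]]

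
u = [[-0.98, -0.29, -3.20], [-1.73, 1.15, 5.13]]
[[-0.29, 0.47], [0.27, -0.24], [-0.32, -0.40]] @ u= [[-0.53, 0.62, 3.34], [0.15, -0.35, -2.1], [1.01, -0.37, -1.03]]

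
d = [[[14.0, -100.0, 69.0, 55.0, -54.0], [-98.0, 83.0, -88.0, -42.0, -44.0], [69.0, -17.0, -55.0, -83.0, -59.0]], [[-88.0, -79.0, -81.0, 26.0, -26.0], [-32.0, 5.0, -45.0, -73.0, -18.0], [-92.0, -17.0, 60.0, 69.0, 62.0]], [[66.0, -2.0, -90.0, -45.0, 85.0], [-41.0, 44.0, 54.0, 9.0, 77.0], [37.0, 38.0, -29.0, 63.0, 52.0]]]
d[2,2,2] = -29.0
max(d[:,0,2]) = 69.0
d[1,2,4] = 62.0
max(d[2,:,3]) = 63.0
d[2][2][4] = 52.0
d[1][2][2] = 60.0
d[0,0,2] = 69.0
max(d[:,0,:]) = 85.0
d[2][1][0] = -41.0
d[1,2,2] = 60.0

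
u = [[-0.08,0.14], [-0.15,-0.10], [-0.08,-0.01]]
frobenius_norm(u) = 0.25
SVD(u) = [[-0.01, 0.98],[-0.92, -0.08],[-0.38, 0.19]] @ diag([0.19464111797648126, 0.1646658288560972]) @ [[0.87,0.49], [-0.49,0.87]]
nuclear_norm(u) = 0.36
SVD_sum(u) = [[-0.0,-0.00], [-0.16,-0.09], [-0.07,-0.04]] + [[-0.08, 0.14],[0.01, -0.01],[-0.01, 0.03]]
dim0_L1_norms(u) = [0.31, 0.25]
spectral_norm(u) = 0.19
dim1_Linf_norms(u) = [0.14, 0.15, 0.08]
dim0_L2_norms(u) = [0.19, 0.17]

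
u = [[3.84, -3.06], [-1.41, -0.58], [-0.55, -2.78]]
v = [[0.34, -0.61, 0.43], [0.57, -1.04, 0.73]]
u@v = [[-0.44, 0.84, -0.58],[-0.81, 1.46, -1.03],[-1.77, 3.23, -2.27]]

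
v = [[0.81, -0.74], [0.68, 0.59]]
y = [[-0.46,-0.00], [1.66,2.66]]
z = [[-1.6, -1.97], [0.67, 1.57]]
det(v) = 0.98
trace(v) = 1.40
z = v @ y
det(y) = -1.22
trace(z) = -0.03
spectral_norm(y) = 3.15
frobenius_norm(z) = 3.06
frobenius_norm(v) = 1.42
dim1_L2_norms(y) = [0.46, 3.14]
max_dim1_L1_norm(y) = 4.32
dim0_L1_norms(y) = [2.12, 2.66]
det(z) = -1.19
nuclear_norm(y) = 3.53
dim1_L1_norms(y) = [0.46, 4.32]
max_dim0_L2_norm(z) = 2.52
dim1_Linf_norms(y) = [0.46, 2.66]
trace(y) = 2.20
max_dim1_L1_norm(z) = 3.57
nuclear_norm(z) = 3.43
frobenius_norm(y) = 3.17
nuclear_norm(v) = 1.99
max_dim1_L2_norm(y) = 3.14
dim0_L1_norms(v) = [1.49, 1.33]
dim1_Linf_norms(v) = [0.81, 0.68]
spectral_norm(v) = 1.11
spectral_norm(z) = 3.03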